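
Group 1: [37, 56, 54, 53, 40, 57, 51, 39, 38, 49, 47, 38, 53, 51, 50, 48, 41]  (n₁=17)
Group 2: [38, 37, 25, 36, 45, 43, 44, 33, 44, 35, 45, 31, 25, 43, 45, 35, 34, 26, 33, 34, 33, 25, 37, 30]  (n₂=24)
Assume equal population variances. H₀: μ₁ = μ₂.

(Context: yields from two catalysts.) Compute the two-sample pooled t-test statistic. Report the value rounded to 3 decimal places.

x̄₁=47.176, s₁=6.885, n₁=17
x̄₂=35.667, s₂=6.703, n₂=24
s_p² = [16·6.885² + 23·6.703²]/39 = 45.9437
SE = √(s_p²·(1/17+1/24)) = 2.1487
t = (47.176−35.667)/2.1487 = 5.3566
df = 39

test statistic = 5.357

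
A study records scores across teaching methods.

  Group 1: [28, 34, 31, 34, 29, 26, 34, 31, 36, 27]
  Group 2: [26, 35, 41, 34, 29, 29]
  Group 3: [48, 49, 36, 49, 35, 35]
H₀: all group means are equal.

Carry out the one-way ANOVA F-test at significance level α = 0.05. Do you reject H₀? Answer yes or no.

Group means [31.00, 32.33, 42.00], grand mean 34.364
SSB = Σnᵢ(x̄ᵢ−x̄)² = 487.758; SSW = ΣΣ(x−x̄ᵢ)² = 521.333
MSB = 487.758/2 = 243.8788; MSW = 521.333/19 = 27.4386
F = MSB/MSW = 8.8882
df = (2, 19)
p-value (upper-tail) = 0.00188
At α=0.05: p < α → reject H₀

reject H₀: yes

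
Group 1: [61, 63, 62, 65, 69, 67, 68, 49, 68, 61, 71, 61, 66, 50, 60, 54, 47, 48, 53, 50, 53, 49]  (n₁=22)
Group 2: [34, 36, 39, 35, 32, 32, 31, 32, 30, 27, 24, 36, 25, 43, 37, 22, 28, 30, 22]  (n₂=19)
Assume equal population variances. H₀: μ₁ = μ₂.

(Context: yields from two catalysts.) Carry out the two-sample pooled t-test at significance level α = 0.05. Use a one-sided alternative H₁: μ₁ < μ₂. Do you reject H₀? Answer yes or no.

reject H₀: no

x̄₁=58.864, s₁=7.918, n₁=22
x̄₂=31.316, s₂=5.745, n₂=19
s_p² = [21·7.918² + 18·5.745²]/39 = 48.9922
SE = √(s_p²·(1/22+1/19)) = 2.1921
t = (58.864−31.316)/2.1921 = 12.5667
df = 39
p-value (one-sided, H₁ less) = 1.00000
At α=0.05: p ≥ α → fail to reject H₀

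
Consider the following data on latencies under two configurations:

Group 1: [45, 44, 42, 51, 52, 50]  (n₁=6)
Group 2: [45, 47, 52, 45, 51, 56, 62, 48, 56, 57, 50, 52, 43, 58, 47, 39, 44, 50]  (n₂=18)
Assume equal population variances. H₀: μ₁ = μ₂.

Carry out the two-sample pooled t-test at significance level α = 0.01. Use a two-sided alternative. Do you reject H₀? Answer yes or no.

x̄₁=47.333, s₁=4.179, n₁=6
x̄₂=50.111, s₂=6.018, n₂=18
s_p² = [5·4.179² + 17·6.018²]/22 = 31.9596
SE = √(s_p²·(1/6+1/18)) = 2.6650
t = (47.333−50.111)/2.6650 = -1.0423
df = 22
p-value (two-sided) = 0.30858
At α=0.01: p ≥ α → fail to reject H₀

reject H₀: no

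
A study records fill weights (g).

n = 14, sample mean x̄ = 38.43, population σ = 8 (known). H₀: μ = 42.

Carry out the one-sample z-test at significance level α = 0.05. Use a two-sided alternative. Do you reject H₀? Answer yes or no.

SE = σ/√n = 8/√14 = 2.1381
z = (x̄−μ₀)/SE = (38.43−42)/2.1381 = -1.6697
p-value (two-sided) = 0.09498
At α=0.05: p ≥ α → fail to reject H₀

reject H₀: no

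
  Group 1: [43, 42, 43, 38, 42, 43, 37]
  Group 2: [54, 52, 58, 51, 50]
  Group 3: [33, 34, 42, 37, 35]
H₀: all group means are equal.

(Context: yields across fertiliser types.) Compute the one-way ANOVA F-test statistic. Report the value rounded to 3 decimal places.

Group means [41.14, 53.00, 36.20], grand mean 43.176
SSB = Σnᵢ(x̄ᵢ−x̄)² = 754.813; SSW = ΣΣ(x−x̄ᵢ)² = 129.657
MSB = 754.813/2 = 377.4067; MSW = 129.657/14 = 9.2612
F = MSB/MSW = 40.7513
df = (2, 14)

test statistic = 40.751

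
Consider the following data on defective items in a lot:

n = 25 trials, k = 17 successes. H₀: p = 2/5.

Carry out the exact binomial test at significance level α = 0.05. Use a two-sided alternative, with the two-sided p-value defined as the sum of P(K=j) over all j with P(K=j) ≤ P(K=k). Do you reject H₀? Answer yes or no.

Exact binomial: n=25, k=17, p₀=2/5=0.4000
P(X=j) = C(n,j)·p₀^j·(1−p₀)^(n−j); p = Σ P(X=j) over j with P(X=j) ≤ P(X=17)
p-value (two-sided) = 0.00669
At α=0.05: p < α → reject H₀

reject H₀: yes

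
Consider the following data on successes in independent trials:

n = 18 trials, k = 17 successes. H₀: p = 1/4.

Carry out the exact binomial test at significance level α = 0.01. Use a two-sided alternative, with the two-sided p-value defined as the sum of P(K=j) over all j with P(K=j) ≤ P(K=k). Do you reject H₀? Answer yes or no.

Exact binomial: n=18, k=17, p₀=1/4=0.2500
P(X=j) = C(n,j)·p₀^j·(1−p₀)^(n−j); p = Σ P(X=j) over j with P(X=j) ≤ P(X=17)
p-value (two-sided) = 0.00000
At α=0.01: p < α → reject H₀

reject H₀: yes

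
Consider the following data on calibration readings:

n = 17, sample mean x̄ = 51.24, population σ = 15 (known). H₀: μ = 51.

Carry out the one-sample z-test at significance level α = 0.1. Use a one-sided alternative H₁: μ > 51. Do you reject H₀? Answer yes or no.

SE = σ/√n = 15/√17 = 3.6380
z = (x̄−μ₀)/SE = (51.24−51)/3.6380 = 0.0660
p-value (one-sided, H₁ greater) = 0.47370
At α=0.1: p ≥ α → fail to reject H₀

reject H₀: no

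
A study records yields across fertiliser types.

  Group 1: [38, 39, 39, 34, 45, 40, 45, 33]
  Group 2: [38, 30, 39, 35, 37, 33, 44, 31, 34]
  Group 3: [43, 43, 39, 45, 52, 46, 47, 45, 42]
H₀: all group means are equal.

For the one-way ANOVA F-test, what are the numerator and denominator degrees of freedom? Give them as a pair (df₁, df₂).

degrees of freedom = [2, 23]

k = 3 groups, N = 26 total
df = (k−1, N−k) = (3−1, 26−3) = (2, 23)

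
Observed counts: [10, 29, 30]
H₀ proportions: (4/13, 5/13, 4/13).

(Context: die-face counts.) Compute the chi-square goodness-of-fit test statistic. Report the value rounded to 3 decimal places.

test statistic = 9.791

n = 69; E_i = n·p_i = [21.23, 26.54, 21.23]
χ² = (10−21.23)²/21.23 + (29−26.54)²/26.54 + (30−21.23)²/21.23 = 9.7913
df = 2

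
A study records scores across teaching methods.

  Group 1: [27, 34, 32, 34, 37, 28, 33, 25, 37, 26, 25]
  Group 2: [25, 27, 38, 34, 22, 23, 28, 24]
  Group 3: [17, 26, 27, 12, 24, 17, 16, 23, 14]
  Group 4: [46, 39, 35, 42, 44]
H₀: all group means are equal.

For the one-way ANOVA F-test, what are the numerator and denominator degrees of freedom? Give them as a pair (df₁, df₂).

k = 4 groups, N = 33 total
df = (k−1, N−k) = (4−1, 33−4) = (3, 29)

degrees of freedom = [3, 29]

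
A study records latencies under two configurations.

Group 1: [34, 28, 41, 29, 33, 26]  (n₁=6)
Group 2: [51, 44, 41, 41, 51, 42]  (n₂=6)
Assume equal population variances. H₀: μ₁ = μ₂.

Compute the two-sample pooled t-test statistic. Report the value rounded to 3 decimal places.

test statistic = -4.465

x̄₁=31.833, s₁=5.419, n₁=6
x̄₂=45.000, s₂=4.775, n₂=6
s_p² = [5·5.419² + 5·4.775²]/10 = 26.0833
SE = √(s_p²·(1/6+1/6)) = 2.9486
t = (31.833−45.000)/2.9486 = -4.4653
df = 10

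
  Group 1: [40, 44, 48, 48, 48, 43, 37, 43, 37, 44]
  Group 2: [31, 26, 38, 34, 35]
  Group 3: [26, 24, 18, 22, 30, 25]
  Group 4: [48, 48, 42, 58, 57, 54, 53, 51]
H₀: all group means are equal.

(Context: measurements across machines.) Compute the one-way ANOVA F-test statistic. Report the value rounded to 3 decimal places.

test statistic = 46.713

Group means [43.20, 32.80, 24.17, 51.38], grand mean 39.724
SSB = Σnᵢ(x̄ᵢ−x̄)² = 2898.685; SSW = ΣΣ(x−x̄ᵢ)² = 517.108
MSB = 2898.685/3 = 966.2283; MSW = 517.108/25 = 20.6843
F = MSB/MSW = 46.7130
df = (3, 25)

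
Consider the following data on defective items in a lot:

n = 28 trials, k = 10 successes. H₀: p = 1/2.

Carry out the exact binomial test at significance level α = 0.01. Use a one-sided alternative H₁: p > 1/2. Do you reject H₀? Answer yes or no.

reject H₀: no

Exact binomial: n=28, k=10, p₀=1/2=0.5000
P(X≥10) from Σ C(n,i)·p₀^i·(1−p₀)^(n−i)
p-value (one-sided, H₁ greater) = 0.95642
At α=0.01: p ≥ α → fail to reject H₀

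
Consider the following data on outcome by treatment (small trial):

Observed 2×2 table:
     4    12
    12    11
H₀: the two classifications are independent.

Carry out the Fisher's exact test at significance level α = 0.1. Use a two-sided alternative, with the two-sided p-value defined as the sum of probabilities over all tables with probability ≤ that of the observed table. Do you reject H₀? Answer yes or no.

Margins: r₁=16, r₂=23, c₁=16, c₂=23, n=39
p_obs = C(16,4)·C(23,12)/C(39,16); sum pmf over tables with pmf ≤ p_obs
p-value (two-sided) = 0.11085
At α=0.1: p ≥ α → fail to reject H₀

reject H₀: no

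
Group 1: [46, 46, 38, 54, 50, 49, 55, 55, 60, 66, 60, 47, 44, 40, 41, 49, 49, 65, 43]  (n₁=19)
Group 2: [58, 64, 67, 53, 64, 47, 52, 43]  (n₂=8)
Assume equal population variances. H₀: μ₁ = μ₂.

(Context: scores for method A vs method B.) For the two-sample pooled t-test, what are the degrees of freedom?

df = n₁ + n₂ − 2 = 19 + 8 − 2 = 25

degrees of freedom = 25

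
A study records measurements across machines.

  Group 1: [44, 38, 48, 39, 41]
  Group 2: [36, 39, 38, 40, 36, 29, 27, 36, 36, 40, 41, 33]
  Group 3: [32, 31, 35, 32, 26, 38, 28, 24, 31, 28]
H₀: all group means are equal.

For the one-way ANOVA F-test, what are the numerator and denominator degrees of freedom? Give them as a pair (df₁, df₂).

degrees of freedom = [2, 24]

k = 3 groups, N = 27 total
df = (k−1, N−k) = (3−1, 27−3) = (2, 24)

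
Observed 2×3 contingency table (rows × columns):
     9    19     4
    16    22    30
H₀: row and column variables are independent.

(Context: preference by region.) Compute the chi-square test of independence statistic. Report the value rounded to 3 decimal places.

Row totals [32, 68], col totals [25, 41, 34], n=100
χ² = (9−8.00)²/8.00 + (19−13.12)²/13.12 + (4−10.88)²/10.88 + (16−17.00)²/17.00 + (22−27.88)²/27.88 + (30−23.12)²/23.12 = 10.4571
df = 2

test statistic = 10.457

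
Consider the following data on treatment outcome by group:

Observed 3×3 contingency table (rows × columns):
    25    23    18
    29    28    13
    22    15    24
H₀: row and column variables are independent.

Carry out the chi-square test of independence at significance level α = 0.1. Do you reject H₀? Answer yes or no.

reject H₀: no

Row totals [66, 70, 61], col totals [76, 66, 55], n=197
χ² = (25−25.46)²/25.46 + (23−22.11)²/22.11 + (18−18.43)²/18.43 + (29−27.01)²/27.01 + (28−23.45)²/23.45 + (13−19.54)²/19.54 + (22−23.53)²/23.53 + (15−20.44)²/20.44 + (24−17.03)²/17.03 = 7.6724
df = 4
p-value (upper-tail) = 0.10434
At α=0.1: p ≥ α → fail to reject H₀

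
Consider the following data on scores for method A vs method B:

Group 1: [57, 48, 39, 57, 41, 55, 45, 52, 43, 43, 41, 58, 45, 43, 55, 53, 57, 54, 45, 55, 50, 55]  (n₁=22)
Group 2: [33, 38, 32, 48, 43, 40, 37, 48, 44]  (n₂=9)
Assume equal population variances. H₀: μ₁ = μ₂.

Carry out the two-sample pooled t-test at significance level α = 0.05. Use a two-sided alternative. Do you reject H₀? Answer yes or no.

x̄₁=49.591, s₁=6.345, n₁=22
x̄₂=40.333, s₂=5.895, n₂=9
s_p² = [21·6.345² + 8·5.895²]/29 = 38.7351
SE = √(s_p²·(1/22+1/9)) = 2.4626
t = (49.591−40.333)/2.4626 = 3.7592
df = 29
p-value (two-sided) = 0.00077
At α=0.05: p < α → reject H₀

reject H₀: yes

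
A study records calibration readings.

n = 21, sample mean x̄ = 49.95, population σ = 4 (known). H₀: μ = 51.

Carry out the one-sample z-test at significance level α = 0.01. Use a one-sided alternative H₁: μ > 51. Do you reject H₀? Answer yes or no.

reject H₀: no

SE = σ/√n = 4/√21 = 0.8729
z = (x̄−μ₀)/SE = (49.95−51)/0.8729 = -1.2029
p-value (one-sided, H₁ greater) = 0.88550
At α=0.01: p ≥ α → fail to reject H₀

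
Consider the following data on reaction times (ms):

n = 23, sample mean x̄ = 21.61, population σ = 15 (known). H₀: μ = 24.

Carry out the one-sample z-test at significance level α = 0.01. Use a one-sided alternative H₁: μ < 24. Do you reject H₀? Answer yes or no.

reject H₀: no

SE = σ/√n = 15/√23 = 3.1277
z = (x̄−μ₀)/SE = (21.61−24)/3.1277 = -0.7641
p-value (one-sided, H₁ less) = 0.22239
At α=0.01: p ≥ α → fail to reject H₀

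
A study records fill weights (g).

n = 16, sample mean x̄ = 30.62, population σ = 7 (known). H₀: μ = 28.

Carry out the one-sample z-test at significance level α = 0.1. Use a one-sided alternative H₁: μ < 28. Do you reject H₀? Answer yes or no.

reject H₀: no

SE = σ/√n = 7/√16 = 1.7500
z = (x̄−μ₀)/SE = (30.62−28)/1.7500 = 1.4971
p-value (one-sided, H₁ less) = 0.93282
At α=0.1: p ≥ α → fail to reject H₀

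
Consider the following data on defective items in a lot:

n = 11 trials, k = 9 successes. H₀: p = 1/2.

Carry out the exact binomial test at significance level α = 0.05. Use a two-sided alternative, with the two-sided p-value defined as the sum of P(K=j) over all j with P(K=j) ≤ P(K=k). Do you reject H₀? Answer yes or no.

Exact binomial: n=11, k=9, p₀=1/2=0.5000
P(X=j) = C(n,j)·p₀^j·(1−p₀)^(n−j); p = Σ P(X=j) over j with P(X=j) ≤ P(X=9)
p-value (two-sided) = 0.06543
At α=0.05: p ≥ α → fail to reject H₀

reject H₀: no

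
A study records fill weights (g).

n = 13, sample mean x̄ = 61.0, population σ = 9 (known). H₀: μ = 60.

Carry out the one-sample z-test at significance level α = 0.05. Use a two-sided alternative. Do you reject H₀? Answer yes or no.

reject H₀: no

SE = σ/√n = 9/√13 = 2.4962
z = (x̄−μ₀)/SE = (61.0−60)/2.4962 = 0.4006
p-value (two-sided) = 0.68870
At α=0.05: p ≥ α → fail to reject H₀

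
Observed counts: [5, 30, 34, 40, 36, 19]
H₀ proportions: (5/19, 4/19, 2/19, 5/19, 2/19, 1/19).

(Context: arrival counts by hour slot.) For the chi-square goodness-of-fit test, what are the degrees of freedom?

degrees of freedom = 5

df = k − 1 = 6 − 1 = 5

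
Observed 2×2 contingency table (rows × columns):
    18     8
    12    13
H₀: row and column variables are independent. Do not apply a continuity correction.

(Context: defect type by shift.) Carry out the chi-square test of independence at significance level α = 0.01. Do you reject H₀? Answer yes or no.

reject H₀: no

Row totals [26, 25], col totals [30, 21], n=51
χ² = (18−15.29)²/15.29 + (8−10.71)²/10.71 + (12−14.71)²/14.71 + (13−10.29)²/10.29 = 2.3718
df = 1
p-value (upper-tail) = 0.12355
At α=0.01: p ≥ α → fail to reject H₀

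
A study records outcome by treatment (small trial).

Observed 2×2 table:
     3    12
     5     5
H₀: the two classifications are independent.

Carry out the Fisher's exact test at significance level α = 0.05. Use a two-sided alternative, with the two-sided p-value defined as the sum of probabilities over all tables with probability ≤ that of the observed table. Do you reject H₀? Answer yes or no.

Margins: r₁=15, r₂=10, c₁=8, c₂=17, n=25
p_obs = C(15,3)·C(10,5)/C(25,8); sum pmf over tables with pmf ≤ p_obs
p-value (two-sided) = 0.19355
At α=0.05: p ≥ α → fail to reject H₀

reject H₀: no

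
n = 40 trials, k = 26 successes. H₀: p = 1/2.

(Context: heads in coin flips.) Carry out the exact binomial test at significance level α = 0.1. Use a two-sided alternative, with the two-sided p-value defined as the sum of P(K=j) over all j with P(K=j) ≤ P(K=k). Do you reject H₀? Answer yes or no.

Exact binomial: n=40, k=26, p₀=1/2=0.5000
P(X=j) = C(n,j)·p₀^j·(1−p₀)^(n−j); p = Σ P(X=j) over j with P(X=j) ≤ P(X=26)
p-value (two-sided) = 0.08069
At α=0.1: p < α → reject H₀

reject H₀: yes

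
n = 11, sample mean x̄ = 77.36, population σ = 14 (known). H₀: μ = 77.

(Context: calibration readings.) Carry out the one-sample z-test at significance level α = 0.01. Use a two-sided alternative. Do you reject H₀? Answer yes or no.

SE = σ/√n = 14/√11 = 4.2212
z = (x̄−μ₀)/SE = (77.36−77)/4.2212 = 0.0853
p-value (two-sided) = 0.93204
At α=0.01: p ≥ α → fail to reject H₀

reject H₀: no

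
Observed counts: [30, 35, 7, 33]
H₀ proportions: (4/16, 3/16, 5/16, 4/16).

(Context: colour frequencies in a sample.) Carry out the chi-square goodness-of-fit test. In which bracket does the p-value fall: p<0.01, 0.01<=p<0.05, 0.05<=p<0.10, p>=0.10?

n = 105; E_i = n·p_i = [26.25, 19.69, 32.81, 26.25]
χ² = (30−26.25)²/26.25 + (35−19.69)²/19.69 + (7−32.81)²/32.81 + (33−26.25)²/26.25 = 34.4870
df = 3
p-value (upper-tail) = 0.00000
→ bracket: p<0.01

p-value bracket: p<0.01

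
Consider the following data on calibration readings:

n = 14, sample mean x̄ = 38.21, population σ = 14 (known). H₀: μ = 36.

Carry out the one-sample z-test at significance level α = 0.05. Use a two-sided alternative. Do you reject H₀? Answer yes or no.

SE = σ/√n = 14/√14 = 3.7417
z = (x̄−μ₀)/SE = (38.21−36)/3.7417 = 0.5906
p-value (two-sided) = 0.55476
At α=0.05: p ≥ α → fail to reject H₀

reject H₀: no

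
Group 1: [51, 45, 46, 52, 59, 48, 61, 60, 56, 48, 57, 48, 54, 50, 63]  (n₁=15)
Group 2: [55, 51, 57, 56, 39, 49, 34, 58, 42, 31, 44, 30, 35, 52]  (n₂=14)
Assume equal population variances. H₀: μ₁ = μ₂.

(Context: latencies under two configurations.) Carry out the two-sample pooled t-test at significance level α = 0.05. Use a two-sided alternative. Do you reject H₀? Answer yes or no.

x̄₁=53.200, s₁=5.833, n₁=15
x̄₂=45.214, s₂=10.086, n₂=14
s_p² = [14·5.833² + 13·10.086²]/27 = 66.6206
SE = √(s_p²·(1/15+1/14)) = 3.0331
t = (53.200−45.214)/3.0331 = 2.6328
df = 27
p-value (two-sided) = 0.01384
At α=0.05: p < α → reject H₀

reject H₀: yes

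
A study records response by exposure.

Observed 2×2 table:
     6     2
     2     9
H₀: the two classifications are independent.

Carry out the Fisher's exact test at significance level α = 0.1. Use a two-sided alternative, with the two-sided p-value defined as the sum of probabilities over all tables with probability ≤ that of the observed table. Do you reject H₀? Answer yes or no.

Margins: r₁=8, r₂=11, c₁=8, c₂=11, n=19
p_obs = C(8,6)·C(11,2)/C(19,8); sum pmf over tables with pmf ≤ p_obs
p-value (two-sided) = 0.02374
At α=0.1: p < α → reject H₀

reject H₀: yes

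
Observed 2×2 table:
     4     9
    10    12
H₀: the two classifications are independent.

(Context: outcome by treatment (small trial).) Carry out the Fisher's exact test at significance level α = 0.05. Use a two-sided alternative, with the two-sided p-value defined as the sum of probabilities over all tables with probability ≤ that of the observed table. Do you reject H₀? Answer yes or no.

Margins: r₁=13, r₂=22, c₁=14, c₂=21, n=35
p_obs = C(13,4)·C(22,10)/C(35,14); sum pmf over tables with pmf ≤ p_obs
p-value (two-sided) = 0.48753
At α=0.05: p ≥ α → fail to reject H₀

reject H₀: no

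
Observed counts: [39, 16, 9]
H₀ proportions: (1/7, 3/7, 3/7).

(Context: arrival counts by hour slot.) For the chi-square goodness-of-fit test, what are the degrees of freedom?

degrees of freedom = 2

df = k − 1 = 3 − 1 = 2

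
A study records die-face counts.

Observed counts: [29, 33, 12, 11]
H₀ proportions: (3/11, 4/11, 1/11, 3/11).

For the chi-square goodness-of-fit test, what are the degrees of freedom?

degrees of freedom = 3

df = k − 1 = 4 − 1 = 3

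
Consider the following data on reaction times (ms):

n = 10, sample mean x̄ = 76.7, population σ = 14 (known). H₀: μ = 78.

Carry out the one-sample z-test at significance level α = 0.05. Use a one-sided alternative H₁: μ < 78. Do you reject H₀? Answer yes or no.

reject H₀: no

SE = σ/√n = 14/√10 = 4.4272
z = (x̄−μ₀)/SE = (76.7−78)/4.4272 = -0.2936
p-value (one-sided, H₁ less) = 0.38452
At α=0.05: p ≥ α → fail to reject H₀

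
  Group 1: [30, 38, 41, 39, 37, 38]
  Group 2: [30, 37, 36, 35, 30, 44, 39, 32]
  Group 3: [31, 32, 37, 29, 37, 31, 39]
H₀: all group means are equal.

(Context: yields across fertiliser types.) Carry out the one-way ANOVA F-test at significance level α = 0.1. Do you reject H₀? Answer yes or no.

Group means [37.17, 35.38, 33.71], grand mean 35.333
SSB = Σnᵢ(x̄ᵢ−x̄)² = 38.530; SSW = ΣΣ(x−x̄ᵢ)² = 320.137
MSB = 38.530/2 = 19.2649; MSW = 320.137/18 = 17.7854
F = MSB/MSW = 1.0832
df = (2, 18)
p-value (upper-tail) = 0.35959
At α=0.1: p ≥ α → fail to reject H₀

reject H₀: no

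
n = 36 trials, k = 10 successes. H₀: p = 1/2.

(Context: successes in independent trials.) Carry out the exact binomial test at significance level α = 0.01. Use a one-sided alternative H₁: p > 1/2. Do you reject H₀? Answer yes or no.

Exact binomial: n=36, k=10, p₀=1/2=0.5000
P(X≥10) from Σ C(n,i)·p₀^i·(1−p₀)^(n−i)
p-value (one-sided, H₁ greater) = 0.99803
At α=0.01: p ≥ α → fail to reject H₀

reject H₀: no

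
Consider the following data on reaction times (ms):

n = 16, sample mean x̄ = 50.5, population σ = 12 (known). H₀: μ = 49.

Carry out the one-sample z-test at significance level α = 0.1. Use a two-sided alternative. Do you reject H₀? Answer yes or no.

reject H₀: no

SE = σ/√n = 12/√16 = 3.0000
z = (x̄−μ₀)/SE = (50.5−49)/3.0000 = 0.5000
p-value (two-sided) = 0.61708
At α=0.1: p ≥ α → fail to reject H₀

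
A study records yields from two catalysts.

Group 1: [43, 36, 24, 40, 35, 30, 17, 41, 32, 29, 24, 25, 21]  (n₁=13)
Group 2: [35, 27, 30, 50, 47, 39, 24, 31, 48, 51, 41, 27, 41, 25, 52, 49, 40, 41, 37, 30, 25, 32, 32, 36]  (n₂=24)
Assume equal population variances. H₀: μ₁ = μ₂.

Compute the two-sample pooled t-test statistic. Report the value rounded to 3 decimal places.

x̄₁=30.538, s₁=8.161, n₁=13
x̄₂=37.083, s₂=8.997, n₂=24
s_p² = [12·8.161² + 23·8.997²]/35 = 76.0304
SE = √(s_p²·(1/13+1/24)) = 3.0027
t = (30.538−37.083)/3.0027 = -2.1796
df = 35

test statistic = -2.180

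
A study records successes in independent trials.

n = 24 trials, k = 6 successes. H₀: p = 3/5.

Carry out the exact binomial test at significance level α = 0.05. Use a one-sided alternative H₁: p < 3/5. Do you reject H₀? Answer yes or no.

Exact binomial: n=24, k=6, p₀=3/5=0.6000
P(X≤6) from Σ C(n,i)·p₀^i·(1−p₀)^(n−i)
p-value (one-sided, H₁ less) = 0.00054
At α=0.05: p < α → reject H₀

reject H₀: yes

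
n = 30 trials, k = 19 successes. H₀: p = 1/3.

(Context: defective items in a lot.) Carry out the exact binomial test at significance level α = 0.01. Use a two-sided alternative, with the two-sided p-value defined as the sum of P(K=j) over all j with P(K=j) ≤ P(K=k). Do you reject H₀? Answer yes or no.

reject H₀: yes

Exact binomial: n=30, k=19, p₀=1/3=0.3333
P(X=j) = C(n,j)·p₀^j·(1−p₀)^(n−j); p = Σ P(X=j) over j with P(X=j) ≤ P(X=19)
p-value (two-sided) = 0.00082
At α=0.01: p < α → reject H₀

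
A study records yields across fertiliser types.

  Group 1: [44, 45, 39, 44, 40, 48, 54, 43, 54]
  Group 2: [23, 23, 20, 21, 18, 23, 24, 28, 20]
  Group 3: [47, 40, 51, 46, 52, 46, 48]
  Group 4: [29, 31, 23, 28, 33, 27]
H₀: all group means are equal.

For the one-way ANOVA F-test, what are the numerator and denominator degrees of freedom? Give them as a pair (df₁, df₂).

k = 4 groups, N = 31 total
df = (k−1, N−k) = (4−1, 31−4) = (3, 27)

degrees of freedom = [3, 27]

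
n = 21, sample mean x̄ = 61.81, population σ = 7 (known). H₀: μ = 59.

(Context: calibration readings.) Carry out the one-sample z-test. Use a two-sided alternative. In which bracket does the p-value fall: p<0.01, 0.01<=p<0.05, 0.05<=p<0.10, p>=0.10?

p-value bracket: 0.05<=p<0.10

SE = σ/√n = 7/√21 = 1.5275
z = (x̄−μ₀)/SE = (61.81−59)/1.5275 = 1.8396
p-value (two-sided) = 0.06583
→ bracket: 0.05<=p<0.10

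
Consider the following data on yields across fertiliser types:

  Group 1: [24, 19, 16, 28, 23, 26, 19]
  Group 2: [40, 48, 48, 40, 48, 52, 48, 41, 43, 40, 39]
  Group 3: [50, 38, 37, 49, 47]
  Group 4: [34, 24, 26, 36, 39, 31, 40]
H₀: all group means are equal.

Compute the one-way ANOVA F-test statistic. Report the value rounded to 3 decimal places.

Group means [22.14, 44.27, 44.20, 32.86], grand mean 36.433
SSB = Σnᵢ(x̄ᵢ−x̄)² = 2496.671; SSW = ΣΣ(x−x̄ᵢ)² = 704.696
MSB = 2496.671/3 = 832.2235; MSW = 704.696/26 = 27.1037
F = MSB/MSW = 30.7052
df = (3, 26)

test statistic = 30.705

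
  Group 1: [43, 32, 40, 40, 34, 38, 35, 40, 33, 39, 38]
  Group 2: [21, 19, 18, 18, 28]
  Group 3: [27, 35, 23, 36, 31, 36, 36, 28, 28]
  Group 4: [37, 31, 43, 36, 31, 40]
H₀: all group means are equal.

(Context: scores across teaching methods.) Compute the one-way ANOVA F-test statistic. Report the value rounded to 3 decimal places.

test statistic = 19.219

Group means [37.45, 20.80, 31.11, 36.33], grand mean 32.710
SSB = Σnᵢ(x̄ᵢ−x̄)² = 1058.638; SSW = ΣΣ(x−x̄ᵢ)² = 495.749
MSB = 1058.638/3 = 352.8792; MSW = 495.749/27 = 18.3611
F = MSB/MSW = 19.2189
df = (3, 27)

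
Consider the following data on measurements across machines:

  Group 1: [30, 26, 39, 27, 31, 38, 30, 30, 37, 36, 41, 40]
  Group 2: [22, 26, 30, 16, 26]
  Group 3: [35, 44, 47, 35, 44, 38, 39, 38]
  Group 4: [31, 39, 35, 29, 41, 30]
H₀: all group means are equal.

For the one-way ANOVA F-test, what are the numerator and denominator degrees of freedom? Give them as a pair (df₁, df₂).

k = 4 groups, N = 31 total
df = (k−1, N−k) = (4−1, 31−4) = (3, 27)

degrees of freedom = [3, 27]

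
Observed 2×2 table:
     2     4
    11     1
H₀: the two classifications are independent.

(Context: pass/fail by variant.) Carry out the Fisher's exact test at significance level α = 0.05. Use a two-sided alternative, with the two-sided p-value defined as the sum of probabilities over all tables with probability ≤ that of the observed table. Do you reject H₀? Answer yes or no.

Margins: r₁=6, r₂=12, c₁=13, c₂=5, n=18
p_obs = C(6,2)·C(12,11)/C(18,13); sum pmf over tables with pmf ≤ p_obs
p-value (two-sided) = 0.02171
At α=0.05: p < α → reject H₀

reject H₀: yes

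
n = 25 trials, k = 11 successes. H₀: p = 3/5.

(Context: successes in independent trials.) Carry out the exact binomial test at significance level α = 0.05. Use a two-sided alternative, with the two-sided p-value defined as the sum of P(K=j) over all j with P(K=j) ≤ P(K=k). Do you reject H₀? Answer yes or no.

reject H₀: no

Exact binomial: n=25, k=11, p₀=3/5=0.6000
P(X=j) = C(n,j)·p₀^j·(1−p₀)^(n−j); p = Σ P(X=j) over j with P(X=j) ≤ P(X=11)
p-value (two-sided) = 0.10716
At α=0.05: p ≥ α → fail to reject H₀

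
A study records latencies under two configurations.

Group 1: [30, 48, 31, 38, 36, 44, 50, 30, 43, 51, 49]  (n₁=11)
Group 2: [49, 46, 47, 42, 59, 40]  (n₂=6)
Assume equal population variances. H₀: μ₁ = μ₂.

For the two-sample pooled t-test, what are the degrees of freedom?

df = n₁ + n₂ − 2 = 11 + 6 − 2 = 15

degrees of freedom = 15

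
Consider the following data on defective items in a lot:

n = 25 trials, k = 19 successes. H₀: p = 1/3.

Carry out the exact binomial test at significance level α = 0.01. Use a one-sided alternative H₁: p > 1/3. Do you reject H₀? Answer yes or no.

reject H₀: yes

Exact binomial: n=25, k=19, p₀=1/3=0.3333
P(X≥19) from Σ C(n,i)·p₀^i·(1−p₀)^(n−i)
p-value (one-sided, H₁ greater) = 0.00002
At α=0.01: p < α → reject H₀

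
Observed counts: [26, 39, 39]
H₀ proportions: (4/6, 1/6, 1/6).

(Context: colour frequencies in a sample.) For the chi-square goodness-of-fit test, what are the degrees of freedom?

df = k − 1 = 3 − 1 = 2

degrees of freedom = 2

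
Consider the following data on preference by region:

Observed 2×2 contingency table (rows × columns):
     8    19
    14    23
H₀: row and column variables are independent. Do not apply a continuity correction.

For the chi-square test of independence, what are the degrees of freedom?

df = (r−1)(c−1) = (2−1)·(2−1) = 1

degrees of freedom = 1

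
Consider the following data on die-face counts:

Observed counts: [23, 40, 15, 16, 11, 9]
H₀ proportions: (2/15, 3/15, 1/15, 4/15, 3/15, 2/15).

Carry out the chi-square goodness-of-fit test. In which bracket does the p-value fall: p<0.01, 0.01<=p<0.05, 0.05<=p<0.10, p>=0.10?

p-value bracket: p<0.01

n = 114; E_i = n·p_i = [15.20, 22.80, 7.60, 30.40, 22.80, 15.20]
χ² = (23−15.20)²/15.20 + (40−22.80)²/22.80 + (15−7.60)²/7.60 + (16−30.40)²/30.40 + (11−22.80)²/22.80 + (9−15.20)²/15.20 = 39.6404
df = 5
p-value (upper-tail) = 0.00000
→ bracket: p<0.01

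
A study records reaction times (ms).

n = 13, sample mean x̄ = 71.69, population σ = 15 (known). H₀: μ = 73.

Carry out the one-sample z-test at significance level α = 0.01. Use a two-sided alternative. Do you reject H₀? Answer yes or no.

reject H₀: no

SE = σ/√n = 15/√13 = 4.1603
z = (x̄−μ₀)/SE = (71.69−73)/4.1603 = -0.3149
p-value (two-sided) = 0.75285
At α=0.01: p ≥ α → fail to reject H₀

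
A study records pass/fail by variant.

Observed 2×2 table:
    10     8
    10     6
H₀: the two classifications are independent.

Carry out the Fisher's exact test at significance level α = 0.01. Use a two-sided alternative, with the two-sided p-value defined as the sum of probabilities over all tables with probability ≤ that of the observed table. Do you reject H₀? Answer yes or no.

reject H₀: no

Margins: r₁=18, r₂=16, c₁=20, c₂=14, n=34
p_obs = C(18,10)·C(16,10)/C(34,20); sum pmf over tables with pmf ≤ p_obs
p-value (two-sided) = 0.73845
At α=0.01: p ≥ α → fail to reject H₀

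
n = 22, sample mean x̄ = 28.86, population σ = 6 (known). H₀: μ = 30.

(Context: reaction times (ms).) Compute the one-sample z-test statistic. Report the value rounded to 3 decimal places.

test statistic = -0.891

SE = σ/√n = 6/√22 = 1.2792
z = (x̄−μ₀)/SE = (28.86−30)/1.2792 = -0.8912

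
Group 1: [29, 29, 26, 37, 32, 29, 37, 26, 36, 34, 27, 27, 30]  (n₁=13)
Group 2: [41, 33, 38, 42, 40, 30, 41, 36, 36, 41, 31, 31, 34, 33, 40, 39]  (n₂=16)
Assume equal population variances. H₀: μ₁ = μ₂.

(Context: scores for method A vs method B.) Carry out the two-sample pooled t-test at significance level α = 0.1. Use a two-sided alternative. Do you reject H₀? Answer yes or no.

reject H₀: yes

x̄₁=30.692, s₁=4.090, n₁=13
x̄₂=36.625, s₂=4.145, n₂=16
s_p² = [12·4.090² + 15·4.145²]/27 = 16.9822
SE = √(s_p²·(1/13+1/16)) = 1.5387
t = (30.692−36.625)/1.5387 = -3.8556
df = 27
p-value (two-sided) = 0.00065
At α=0.1: p < α → reject H₀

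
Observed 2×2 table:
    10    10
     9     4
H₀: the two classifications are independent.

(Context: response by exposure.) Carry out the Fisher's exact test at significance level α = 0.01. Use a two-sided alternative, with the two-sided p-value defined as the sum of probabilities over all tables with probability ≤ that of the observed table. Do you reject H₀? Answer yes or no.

Margins: r₁=20, r₂=13, c₁=19, c₂=14, n=33
p_obs = C(20,10)·C(13,9)/C(33,19); sum pmf over tables with pmf ≤ p_obs
p-value (two-sided) = 0.30954
At α=0.01: p ≥ α → fail to reject H₀

reject H₀: no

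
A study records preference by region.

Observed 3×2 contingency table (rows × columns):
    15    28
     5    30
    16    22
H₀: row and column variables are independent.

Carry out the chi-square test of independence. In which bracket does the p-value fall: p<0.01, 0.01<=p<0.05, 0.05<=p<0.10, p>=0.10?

Row totals [43, 35, 38], col totals [36, 80], n=116
χ² = (15−13.34)²/13.34 + (28−29.66)²/29.66 + (5−10.86)²/10.86 + (30−24.14)²/24.14 + (16−11.79)²/11.79 + (22−26.21)²/26.21 = 7.0610
df = 2
p-value (upper-tail) = 0.02929
→ bracket: 0.01<=p<0.05

p-value bracket: 0.01<=p<0.05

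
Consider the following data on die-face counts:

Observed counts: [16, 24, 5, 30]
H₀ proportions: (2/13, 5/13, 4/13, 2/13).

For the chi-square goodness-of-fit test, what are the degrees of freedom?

degrees of freedom = 3

df = k − 1 = 4 − 1 = 3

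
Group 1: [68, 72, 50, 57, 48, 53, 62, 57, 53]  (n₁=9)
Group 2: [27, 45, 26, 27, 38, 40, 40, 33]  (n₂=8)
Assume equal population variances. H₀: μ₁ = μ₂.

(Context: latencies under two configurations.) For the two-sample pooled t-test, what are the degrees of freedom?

df = n₁ + n₂ − 2 = 9 + 8 − 2 = 15

degrees of freedom = 15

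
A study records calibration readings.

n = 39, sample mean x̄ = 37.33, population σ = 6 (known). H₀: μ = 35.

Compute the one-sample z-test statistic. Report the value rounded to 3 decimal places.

SE = σ/√n = 6/√39 = 0.9608
z = (x̄−μ₀)/SE = (37.33−35)/0.9608 = 2.4251

test statistic = 2.425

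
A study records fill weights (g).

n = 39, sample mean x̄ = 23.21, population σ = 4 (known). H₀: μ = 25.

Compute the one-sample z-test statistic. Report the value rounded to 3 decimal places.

test statistic = -2.795

SE = σ/√n = 4/√39 = 0.6405
z = (x̄−μ₀)/SE = (23.21−25)/0.6405 = -2.7946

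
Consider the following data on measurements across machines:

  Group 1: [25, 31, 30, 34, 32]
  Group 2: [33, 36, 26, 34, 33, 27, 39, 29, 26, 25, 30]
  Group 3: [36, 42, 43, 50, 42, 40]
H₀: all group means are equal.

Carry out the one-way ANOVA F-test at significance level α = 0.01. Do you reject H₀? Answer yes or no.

reject H₀: yes

Group means [30.40, 30.73, 42.17], grand mean 33.773
SSB = Σnᵢ(x̄ᵢ−x̄)² = 581.648; SSW = ΣΣ(x−x̄ᵢ)² = 362.215
MSB = 581.648/2 = 290.8242; MSW = 362.215/19 = 19.0640
F = MSB/MSW = 15.2552
df = (2, 19)
p-value (upper-tail) = 0.00011
At α=0.01: p < α → reject H₀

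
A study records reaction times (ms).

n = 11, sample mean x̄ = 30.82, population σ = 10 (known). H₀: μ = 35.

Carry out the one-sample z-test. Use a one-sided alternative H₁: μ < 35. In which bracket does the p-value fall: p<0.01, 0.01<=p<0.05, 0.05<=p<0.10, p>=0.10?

SE = σ/√n = 10/√11 = 3.0151
z = (x̄−μ₀)/SE = (30.82−35)/3.0151 = -1.3863
p-value (one-sided, H₁ less) = 0.08282
→ bracket: 0.05<=p<0.10

p-value bracket: 0.05<=p<0.10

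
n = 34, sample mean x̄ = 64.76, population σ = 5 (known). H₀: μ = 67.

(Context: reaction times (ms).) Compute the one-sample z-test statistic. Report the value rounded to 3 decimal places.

test statistic = -2.612

SE = σ/√n = 5/√34 = 0.8575
z = (x̄−μ₀)/SE = (64.76−67)/0.8575 = -2.6123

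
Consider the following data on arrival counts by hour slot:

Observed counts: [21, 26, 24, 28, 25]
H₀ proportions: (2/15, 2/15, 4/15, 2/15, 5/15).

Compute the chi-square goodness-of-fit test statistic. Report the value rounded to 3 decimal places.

n = 124; E_i = n·p_i = [16.53, 16.53, 33.07, 16.53, 41.33]
χ² = (21−16.53)²/16.53 + (26−16.53)²/16.53 + (24−33.07)²/33.07 + (28−16.53)²/16.53 + (25−41.33)²/41.33 = 23.5202
df = 4

test statistic = 23.520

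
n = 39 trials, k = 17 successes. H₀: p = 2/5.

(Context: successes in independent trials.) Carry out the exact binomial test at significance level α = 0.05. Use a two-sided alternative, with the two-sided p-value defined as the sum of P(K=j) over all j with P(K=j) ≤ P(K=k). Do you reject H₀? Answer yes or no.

Exact binomial: n=39, k=17, p₀=2/5=0.4000
P(X=j) = C(n,j)·p₀^j·(1−p₀)^(n−j); p = Σ P(X=j) over j with P(X=j) ≤ P(X=17)
p-value (two-sided) = 0.74418
At α=0.05: p ≥ α → fail to reject H₀

reject H₀: no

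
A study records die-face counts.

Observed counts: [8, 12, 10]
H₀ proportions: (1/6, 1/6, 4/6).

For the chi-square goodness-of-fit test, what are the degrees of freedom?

degrees of freedom = 2

df = k − 1 = 3 − 1 = 2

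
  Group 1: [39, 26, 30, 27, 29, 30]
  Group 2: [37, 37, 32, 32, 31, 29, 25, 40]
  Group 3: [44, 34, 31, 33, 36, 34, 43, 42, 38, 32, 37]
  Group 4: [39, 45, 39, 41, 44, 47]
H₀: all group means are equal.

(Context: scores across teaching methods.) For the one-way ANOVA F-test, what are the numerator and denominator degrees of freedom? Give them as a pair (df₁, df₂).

degrees of freedom = [3, 27]

k = 4 groups, N = 31 total
df = (k−1, N−k) = (4−1, 31−4) = (3, 27)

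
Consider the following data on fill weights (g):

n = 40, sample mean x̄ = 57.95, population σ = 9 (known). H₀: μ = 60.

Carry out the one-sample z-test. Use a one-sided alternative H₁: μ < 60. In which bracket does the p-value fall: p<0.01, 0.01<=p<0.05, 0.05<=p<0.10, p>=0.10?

SE = σ/√n = 9/√40 = 1.4230
z = (x̄−μ₀)/SE = (57.95−60)/1.4230 = -1.4406
p-value (one-sided, H₁ less) = 0.07485
→ bracket: 0.05<=p<0.10

p-value bracket: 0.05<=p<0.10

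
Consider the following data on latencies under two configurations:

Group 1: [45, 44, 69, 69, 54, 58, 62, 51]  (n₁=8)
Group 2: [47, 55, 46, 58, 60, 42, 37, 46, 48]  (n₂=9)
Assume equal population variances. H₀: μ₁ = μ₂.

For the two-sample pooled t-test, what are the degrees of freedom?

df = n₁ + n₂ − 2 = 8 + 9 − 2 = 15

degrees of freedom = 15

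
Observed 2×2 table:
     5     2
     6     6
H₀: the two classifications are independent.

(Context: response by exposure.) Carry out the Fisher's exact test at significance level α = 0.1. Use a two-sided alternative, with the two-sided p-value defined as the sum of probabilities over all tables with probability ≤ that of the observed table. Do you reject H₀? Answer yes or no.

Margins: r₁=7, r₂=12, c₁=11, c₂=8, n=19
p_obs = C(7,5)·C(12,6)/C(19,11); sum pmf over tables with pmf ≤ p_obs
p-value (two-sided) = 0.63325
At α=0.1: p ≥ α → fail to reject H₀

reject H₀: no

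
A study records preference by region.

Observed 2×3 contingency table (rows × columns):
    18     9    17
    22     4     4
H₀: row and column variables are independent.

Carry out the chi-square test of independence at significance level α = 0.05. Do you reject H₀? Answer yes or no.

Row totals [44, 30], col totals [40, 13, 21], n=74
χ² = (18−23.78)²/23.78 + (9−7.73)²/7.73 + (17−12.49)²/12.49 + (22−16.22)²/16.22 + (4−5.27)²/5.27 + (4−8.51)²/8.51 = 8.0087
df = 2
p-value (upper-tail) = 0.01824
At α=0.05: p < α → reject H₀

reject H₀: yes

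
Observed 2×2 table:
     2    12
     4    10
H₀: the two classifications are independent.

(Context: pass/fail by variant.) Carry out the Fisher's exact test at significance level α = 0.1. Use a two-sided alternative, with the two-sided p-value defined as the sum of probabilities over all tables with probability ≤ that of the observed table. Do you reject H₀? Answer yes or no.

reject H₀: no

Margins: r₁=14, r₂=14, c₁=6, c₂=22, n=28
p_obs = C(14,2)·C(14,4)/C(28,6); sum pmf over tables with pmf ≤ p_obs
p-value (two-sided) = 0.64831
At α=0.1: p ≥ α → fail to reject H₀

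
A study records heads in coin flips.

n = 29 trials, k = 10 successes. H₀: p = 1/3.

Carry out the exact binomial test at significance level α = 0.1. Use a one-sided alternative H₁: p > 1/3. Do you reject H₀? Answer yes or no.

Exact binomial: n=29, k=10, p₀=1/3=0.3333
P(X≥10) from Σ C(n,i)·p₀^i·(1−p₀)^(n−i)
p-value (one-sided, H₁ greater) = 0.51725
At α=0.1: p ≥ α → fail to reject H₀

reject H₀: no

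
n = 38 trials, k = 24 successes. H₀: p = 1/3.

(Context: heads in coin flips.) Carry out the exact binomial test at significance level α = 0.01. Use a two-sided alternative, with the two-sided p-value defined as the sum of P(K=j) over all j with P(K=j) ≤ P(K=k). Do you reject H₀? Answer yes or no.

Exact binomial: n=38, k=24, p₀=1/3=0.3333
P(X=j) = C(n,j)·p₀^j·(1−p₀)^(n−j); p = Σ P(X=j) over j with P(X=j) ≤ P(X=24)
p-value (two-sided) = 0.00020
At α=0.01: p < α → reject H₀

reject H₀: yes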